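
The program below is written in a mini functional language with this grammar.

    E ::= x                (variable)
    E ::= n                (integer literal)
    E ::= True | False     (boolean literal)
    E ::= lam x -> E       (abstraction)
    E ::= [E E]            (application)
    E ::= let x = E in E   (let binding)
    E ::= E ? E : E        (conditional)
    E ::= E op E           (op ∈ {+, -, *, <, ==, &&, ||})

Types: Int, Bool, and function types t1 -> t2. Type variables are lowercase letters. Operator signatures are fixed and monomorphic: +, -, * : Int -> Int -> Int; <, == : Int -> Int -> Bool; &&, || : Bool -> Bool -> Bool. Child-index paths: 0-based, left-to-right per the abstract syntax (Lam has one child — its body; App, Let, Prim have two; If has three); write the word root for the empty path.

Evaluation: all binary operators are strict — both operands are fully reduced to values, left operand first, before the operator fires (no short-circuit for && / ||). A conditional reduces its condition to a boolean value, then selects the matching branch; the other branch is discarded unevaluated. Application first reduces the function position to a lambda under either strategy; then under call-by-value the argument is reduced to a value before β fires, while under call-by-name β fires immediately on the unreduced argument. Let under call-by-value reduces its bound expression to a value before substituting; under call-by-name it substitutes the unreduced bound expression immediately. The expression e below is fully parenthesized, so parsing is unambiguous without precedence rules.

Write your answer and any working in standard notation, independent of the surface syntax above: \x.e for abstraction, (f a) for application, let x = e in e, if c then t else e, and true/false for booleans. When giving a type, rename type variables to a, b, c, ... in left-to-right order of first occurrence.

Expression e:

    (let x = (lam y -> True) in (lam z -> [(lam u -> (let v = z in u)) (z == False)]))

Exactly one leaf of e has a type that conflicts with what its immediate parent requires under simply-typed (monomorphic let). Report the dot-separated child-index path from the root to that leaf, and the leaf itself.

Answer: 1.0.1.1 : false

Trace:
\y._ : a -> Bool
let x : a -> Bool
z : b
let v : b
u : c
\u._ : c -> c
z : b
  unify b ~ Int
  unify Bool ~ Int
  FAIL: mismatch Bool ~ Int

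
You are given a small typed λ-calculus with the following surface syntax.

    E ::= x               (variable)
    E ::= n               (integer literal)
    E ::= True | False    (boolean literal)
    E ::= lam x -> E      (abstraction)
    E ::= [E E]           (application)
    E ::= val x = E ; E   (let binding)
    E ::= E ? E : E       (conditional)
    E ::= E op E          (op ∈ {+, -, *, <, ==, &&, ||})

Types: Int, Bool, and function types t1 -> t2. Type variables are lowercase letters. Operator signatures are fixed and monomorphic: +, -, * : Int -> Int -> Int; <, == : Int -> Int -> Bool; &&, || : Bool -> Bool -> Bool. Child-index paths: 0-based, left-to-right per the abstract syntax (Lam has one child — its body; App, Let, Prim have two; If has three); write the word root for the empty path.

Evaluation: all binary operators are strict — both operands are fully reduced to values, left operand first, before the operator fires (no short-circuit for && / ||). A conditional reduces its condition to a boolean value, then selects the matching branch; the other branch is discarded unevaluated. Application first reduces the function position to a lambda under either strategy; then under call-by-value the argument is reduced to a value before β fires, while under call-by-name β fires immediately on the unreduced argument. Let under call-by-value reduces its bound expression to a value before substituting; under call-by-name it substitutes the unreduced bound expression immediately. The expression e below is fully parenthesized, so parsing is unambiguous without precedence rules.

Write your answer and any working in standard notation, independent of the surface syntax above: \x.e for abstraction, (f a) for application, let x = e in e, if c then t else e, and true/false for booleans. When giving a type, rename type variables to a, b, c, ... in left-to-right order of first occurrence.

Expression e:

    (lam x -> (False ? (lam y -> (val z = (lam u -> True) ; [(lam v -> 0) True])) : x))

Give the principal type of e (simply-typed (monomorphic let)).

Derivation:
  unify Bool ~ Bool
\u._ : c -> Bool
let z : c -> Bool
\v._ : d -> Int
  unify d -> Int ~ Bool -> e
  unify d ~ Bool
  unify Int ~ e
_ _ : Int
\y._ : b -> Int
x : a
  unify b -> Int ~ a
\x._ : (b -> Int) -> b -> Int

Answer: (a -> Int) -> a -> Int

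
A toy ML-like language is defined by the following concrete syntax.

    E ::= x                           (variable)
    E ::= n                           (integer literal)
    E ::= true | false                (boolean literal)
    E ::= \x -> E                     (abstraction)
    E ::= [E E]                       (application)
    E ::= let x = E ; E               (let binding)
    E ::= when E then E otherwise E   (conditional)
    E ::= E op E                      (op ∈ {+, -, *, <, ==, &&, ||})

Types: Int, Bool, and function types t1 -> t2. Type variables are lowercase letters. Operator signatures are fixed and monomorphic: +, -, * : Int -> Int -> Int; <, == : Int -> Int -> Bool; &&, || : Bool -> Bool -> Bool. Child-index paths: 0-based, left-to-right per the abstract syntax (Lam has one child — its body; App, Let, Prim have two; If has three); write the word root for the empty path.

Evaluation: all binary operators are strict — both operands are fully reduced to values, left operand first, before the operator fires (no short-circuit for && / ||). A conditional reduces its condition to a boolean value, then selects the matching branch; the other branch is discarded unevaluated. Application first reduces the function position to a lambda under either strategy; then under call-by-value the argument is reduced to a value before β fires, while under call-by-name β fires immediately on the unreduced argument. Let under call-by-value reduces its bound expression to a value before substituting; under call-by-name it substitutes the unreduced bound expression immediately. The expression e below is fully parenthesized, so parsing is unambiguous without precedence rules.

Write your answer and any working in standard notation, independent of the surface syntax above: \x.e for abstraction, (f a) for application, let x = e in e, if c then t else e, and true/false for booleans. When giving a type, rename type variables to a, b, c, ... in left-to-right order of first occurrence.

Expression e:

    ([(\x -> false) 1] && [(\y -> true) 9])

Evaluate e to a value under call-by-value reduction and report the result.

Answer: false

Working:
step 0: (((\x.false) 1) && ((\y.true) 9))
step 1: [beta@0] (false && ((\y.true) 9))
step 2: [beta@1] (false && true)
step 3: [delta@root] false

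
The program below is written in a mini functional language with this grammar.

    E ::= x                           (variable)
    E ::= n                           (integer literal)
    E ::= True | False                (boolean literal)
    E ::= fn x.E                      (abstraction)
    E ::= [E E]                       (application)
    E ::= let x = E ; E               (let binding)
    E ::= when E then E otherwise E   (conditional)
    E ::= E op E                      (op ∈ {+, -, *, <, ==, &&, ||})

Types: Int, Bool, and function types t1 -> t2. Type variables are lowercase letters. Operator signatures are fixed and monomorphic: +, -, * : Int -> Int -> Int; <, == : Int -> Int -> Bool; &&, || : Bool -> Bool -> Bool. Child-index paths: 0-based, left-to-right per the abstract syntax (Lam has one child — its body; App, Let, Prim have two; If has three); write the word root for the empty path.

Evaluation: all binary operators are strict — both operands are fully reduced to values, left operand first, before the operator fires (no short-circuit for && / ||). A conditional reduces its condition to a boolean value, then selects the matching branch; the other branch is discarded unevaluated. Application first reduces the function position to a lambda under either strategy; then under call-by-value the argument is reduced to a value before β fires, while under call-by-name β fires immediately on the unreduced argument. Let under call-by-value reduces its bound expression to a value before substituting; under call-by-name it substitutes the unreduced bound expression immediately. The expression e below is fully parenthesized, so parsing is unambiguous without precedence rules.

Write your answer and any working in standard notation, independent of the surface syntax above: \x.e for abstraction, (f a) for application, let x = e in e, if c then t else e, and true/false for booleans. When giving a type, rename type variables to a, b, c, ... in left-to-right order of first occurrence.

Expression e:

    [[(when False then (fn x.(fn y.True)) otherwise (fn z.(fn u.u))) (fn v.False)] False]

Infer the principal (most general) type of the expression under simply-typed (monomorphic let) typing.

Answer: Bool

Derivation:
  unify Bool ~ Bool
\y._ : b -> Bool
\x._ : a -> b -> Bool
u : d
\u._ : d -> d
\z._ : c -> d -> d
  unify a -> b -> Bool ~ c -> d -> d
  unify a ~ c
  unify b -> Bool ~ d -> d
  unify b ~ d
  unify Bool ~ d
\v._ : e -> Bool
  unify c -> Bool -> Bool ~ (e -> Bool) -> f
  unify c ~ e -> Bool
  unify Bool -> Bool ~ f
_ _ : Bool -> Bool
  unify Bool -> Bool ~ Bool -> g
  unify Bool ~ Bool
  unify Bool ~ g
_ _ : Bool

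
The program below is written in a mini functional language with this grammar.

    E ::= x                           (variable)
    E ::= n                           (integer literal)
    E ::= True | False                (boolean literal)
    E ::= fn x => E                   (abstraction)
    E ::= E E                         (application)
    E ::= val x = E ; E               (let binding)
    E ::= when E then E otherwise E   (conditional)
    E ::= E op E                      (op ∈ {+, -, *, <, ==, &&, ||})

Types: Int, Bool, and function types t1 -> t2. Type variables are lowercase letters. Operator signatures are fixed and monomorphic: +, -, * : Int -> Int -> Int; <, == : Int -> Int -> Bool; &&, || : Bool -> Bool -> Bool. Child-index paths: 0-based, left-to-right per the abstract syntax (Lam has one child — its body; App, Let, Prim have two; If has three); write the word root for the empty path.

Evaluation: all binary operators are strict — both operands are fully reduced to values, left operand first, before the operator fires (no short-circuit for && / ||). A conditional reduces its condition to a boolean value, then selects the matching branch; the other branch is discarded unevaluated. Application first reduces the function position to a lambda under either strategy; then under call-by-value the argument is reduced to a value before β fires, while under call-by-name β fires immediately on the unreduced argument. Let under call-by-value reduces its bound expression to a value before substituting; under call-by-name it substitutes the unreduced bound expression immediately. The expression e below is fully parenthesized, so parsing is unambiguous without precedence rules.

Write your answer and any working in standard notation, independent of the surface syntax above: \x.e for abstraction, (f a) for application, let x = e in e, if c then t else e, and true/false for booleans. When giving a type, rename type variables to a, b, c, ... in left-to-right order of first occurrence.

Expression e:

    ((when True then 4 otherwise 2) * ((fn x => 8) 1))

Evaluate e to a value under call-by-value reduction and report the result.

Answer: 32

Trace:
step 0: ((if true then 4 else 2) * ((\x.8) 1))
step 1: [if@0] (4 * ((\x.8) 1))
step 2: [beta@1] (4 * 8)
step 3: [delta@root] 32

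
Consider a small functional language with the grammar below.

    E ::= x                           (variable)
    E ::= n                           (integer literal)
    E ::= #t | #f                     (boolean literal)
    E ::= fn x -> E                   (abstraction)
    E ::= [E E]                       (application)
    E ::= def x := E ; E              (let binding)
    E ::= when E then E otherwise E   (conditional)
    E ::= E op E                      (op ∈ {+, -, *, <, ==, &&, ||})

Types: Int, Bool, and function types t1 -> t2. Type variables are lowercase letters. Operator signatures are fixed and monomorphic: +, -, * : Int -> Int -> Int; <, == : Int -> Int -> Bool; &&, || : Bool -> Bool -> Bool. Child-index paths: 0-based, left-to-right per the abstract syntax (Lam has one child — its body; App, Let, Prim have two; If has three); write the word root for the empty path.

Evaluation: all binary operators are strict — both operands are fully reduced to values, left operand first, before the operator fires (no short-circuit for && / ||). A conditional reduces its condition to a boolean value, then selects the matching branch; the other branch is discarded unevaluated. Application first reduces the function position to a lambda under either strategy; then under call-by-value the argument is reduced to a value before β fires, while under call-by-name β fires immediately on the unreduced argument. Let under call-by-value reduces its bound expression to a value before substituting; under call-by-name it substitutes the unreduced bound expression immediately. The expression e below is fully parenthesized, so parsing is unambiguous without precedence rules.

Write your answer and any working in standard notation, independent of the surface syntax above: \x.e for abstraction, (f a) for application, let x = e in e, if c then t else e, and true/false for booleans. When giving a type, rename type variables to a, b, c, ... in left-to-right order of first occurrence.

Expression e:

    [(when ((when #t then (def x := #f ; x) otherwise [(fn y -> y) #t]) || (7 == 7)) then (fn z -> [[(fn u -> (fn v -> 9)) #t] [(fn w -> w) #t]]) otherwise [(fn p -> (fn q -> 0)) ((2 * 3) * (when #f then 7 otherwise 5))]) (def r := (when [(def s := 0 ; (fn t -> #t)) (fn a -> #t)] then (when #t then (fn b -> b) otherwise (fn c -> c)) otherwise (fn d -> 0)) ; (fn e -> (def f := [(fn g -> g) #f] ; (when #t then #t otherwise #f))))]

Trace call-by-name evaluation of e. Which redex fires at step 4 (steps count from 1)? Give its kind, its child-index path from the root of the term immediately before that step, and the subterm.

Answer: delta at 0.0 : (false || true)

Derivation:
step 0: ((if ((if true then (let x = false in x) else ((\y.y) true)) || (7 == 7)) then (\z.(((\u.(\v.9)) true) ((\w.w) true))) else ((\p.(\q.0)) ((2 * 3) * (if false then 7 else 5)))) (let r = (if ((let s = 0 in (\t.true)) (\a.true)) then (if true then (\b.b) else (\c.c)) else (\d.0)) in (\e.(let f = ((\g.g) false) in (if true then true else false)))))
step 1: [if@0.0.0] ((if ((let x = false in x) || (7 == 7)) then (\z.(((\u.(\v.9)) true) ((\w.w) true))) else ((\p.(\q.0)) ((2 * 3) * (if false then 7 else 5)))) (let r = (if ((let s = 0 in (\t.true)) (\a.true)) then (if true then (\b.b) else (\c.c)) else (\d.0)) in (\e.(let f = ((\g.g) false) in (if true then true else false)))))
step 2: [let@0.0.0] ((if (false || (7 == 7)) then (\z.(((\u.(\v.9)) true) ((\w.w) true))) else ((\p.(\q.0)) ((2 * 3) * (if false then 7 else 5)))) (let r = (if ((let s = 0 in (\t.true)) (\a.true)) then (if true then (\b.b) else (\c.c)) else (\d.0)) in (\e.(let f = ((\g.g) false) in (if true then true else false)))))
step 3: [delta@0.0.1] ((if (false || true) then (\z.(((\u.(\v.9)) true) ((\w.w) true))) else ((\p.(\q.0)) ((2 * 3) * (if false then 7 else 5)))) (let r = (if ((let s = 0 in (\t.true)) (\a.true)) then (if true then (\b.b) else (\c.c)) else (\d.0)) in (\e.(let f = ((\g.g) false) in (if true then true else false)))))
step 4: [delta@0.0] ((if true then (\z.(((\u.(\v.9)) true) ((\w.w) true))) else ((\p.(\q.0)) ((2 * 3) * (if false then 7 else 5)))) (let r = (if ((let s = 0 in (\t.true)) (\a.true)) then (if true then (\b.b) else (\c.c)) else (\d.0)) in (\e.(let f = ((\g.g) false) in (if true then true else false)))))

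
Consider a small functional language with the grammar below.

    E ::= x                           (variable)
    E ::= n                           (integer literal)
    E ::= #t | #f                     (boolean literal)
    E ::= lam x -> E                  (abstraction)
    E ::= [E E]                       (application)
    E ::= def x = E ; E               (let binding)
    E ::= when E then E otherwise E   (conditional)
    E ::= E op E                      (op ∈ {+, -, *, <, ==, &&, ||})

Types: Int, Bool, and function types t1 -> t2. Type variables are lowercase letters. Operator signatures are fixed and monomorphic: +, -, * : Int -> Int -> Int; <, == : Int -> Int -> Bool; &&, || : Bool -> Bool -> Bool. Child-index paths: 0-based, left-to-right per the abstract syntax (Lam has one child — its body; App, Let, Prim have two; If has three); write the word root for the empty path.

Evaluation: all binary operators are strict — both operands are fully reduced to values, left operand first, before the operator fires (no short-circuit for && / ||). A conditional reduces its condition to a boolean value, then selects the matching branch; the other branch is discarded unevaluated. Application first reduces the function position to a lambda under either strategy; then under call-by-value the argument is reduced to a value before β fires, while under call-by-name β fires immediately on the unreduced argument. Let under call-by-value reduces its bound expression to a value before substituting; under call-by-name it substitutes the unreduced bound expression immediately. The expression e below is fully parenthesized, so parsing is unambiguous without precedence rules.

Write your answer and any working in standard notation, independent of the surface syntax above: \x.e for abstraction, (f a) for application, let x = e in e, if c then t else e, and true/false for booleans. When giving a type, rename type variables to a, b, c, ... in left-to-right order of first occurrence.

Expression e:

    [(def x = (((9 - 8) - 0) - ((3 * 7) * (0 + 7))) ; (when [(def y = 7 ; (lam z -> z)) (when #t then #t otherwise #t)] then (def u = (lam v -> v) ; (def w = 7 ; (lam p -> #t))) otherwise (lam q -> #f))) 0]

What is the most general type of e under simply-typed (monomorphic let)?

Working:
  unify Int ~ Int
  unify Int ~ Int
  unify Int ~ Int
  unify Int ~ Int
  unify Int ~ Int
  unify Int ~ Int
  unify Int ~ Int
  unify Int ~ Int
  unify Int ~ Int
  unify Int ~ Int
  unify Int ~ Int
  unify Int ~ Int
let x : Int
let y : Int
z : a
\z._ : a -> a
  unify Bool ~ Bool
  unify Bool ~ Bool
  unify a -> a ~ Bool -> b
  unify a ~ Bool
  unify Bool ~ b
_ _ : Bool
  unify Bool ~ Bool
v : c
\v._ : c -> c
let u : c -> c
let w : Int
\p._ : d -> Bool
\q._ : e -> Bool
  unify d -> Bool ~ e -> Bool
  unify d ~ e
  unify Bool ~ Bool
  unify e -> Bool ~ Int -> f
  unify e ~ Int
  unify Bool ~ f
_ _ : Bool

Answer: Bool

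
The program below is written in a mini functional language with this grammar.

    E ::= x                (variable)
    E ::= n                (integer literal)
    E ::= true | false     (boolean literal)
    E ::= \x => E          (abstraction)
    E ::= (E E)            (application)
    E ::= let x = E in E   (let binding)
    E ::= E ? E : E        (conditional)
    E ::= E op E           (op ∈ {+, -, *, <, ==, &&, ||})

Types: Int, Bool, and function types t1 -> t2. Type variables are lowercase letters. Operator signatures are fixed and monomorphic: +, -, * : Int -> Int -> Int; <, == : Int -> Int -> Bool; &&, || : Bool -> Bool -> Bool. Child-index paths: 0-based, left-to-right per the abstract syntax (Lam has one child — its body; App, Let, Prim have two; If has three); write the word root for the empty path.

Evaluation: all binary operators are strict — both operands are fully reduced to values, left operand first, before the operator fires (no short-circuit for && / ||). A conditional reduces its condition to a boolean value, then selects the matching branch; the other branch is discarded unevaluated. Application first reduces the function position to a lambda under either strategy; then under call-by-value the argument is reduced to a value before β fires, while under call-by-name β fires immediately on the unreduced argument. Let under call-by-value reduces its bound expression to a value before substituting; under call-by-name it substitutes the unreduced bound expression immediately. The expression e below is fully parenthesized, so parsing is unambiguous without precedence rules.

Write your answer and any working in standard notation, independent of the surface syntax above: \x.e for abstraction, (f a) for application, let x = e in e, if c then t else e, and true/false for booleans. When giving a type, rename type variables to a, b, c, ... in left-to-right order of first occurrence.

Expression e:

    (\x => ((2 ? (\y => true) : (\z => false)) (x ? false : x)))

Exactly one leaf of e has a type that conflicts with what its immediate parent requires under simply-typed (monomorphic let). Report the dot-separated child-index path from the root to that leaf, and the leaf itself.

Answer: 0.0.0 : 2

Trace:
  unify Int ~ Bool
  FAIL: mismatch Int ~ Bool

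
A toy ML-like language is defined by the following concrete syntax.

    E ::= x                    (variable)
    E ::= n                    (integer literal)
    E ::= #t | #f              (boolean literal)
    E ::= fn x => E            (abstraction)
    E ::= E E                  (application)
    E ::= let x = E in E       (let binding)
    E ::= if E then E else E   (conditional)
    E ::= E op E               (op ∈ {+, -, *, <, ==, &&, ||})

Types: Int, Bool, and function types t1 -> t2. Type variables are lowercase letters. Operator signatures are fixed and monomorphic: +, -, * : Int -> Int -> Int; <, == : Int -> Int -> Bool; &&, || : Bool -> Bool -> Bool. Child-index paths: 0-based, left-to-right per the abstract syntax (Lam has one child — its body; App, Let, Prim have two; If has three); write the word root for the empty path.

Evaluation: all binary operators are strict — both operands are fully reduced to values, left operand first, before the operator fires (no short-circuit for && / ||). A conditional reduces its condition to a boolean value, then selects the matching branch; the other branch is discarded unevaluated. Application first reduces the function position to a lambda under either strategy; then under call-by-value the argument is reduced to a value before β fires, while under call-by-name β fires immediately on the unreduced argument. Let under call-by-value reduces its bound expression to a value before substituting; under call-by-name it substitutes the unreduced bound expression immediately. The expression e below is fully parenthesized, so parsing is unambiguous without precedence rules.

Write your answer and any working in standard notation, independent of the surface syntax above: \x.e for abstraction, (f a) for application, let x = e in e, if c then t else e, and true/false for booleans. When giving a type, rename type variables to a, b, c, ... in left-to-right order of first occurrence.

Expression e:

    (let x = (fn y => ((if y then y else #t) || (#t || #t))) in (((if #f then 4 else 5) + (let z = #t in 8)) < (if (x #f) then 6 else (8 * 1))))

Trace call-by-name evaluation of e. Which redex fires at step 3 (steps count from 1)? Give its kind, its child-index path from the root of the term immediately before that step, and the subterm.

Answer: let at 0.1 : (let z = true in 8)

Trace:
step 0: (let x = (\y.((if y then y else true) || (true || true))) in (((if false then 4 else 5) + (let z = true in 8)) < (if (x false) then 6 else (8 * 1))))
step 1: [let@root] (((if false then 4 else 5) + (let z = true in 8)) < (if ((\y.((if y then y else true) || (true || true))) false) then 6 else (8 * 1)))
step 2: [if@0.0] ((5 + (let z = true in 8)) < (if ((\y.((if y then y else true) || (true || true))) false) then 6 else (8 * 1)))
step 3: [let@0.1] ((5 + 8) < (if ((\y.((if y then y else true) || (true || true))) false) then 6 else (8 * 1)))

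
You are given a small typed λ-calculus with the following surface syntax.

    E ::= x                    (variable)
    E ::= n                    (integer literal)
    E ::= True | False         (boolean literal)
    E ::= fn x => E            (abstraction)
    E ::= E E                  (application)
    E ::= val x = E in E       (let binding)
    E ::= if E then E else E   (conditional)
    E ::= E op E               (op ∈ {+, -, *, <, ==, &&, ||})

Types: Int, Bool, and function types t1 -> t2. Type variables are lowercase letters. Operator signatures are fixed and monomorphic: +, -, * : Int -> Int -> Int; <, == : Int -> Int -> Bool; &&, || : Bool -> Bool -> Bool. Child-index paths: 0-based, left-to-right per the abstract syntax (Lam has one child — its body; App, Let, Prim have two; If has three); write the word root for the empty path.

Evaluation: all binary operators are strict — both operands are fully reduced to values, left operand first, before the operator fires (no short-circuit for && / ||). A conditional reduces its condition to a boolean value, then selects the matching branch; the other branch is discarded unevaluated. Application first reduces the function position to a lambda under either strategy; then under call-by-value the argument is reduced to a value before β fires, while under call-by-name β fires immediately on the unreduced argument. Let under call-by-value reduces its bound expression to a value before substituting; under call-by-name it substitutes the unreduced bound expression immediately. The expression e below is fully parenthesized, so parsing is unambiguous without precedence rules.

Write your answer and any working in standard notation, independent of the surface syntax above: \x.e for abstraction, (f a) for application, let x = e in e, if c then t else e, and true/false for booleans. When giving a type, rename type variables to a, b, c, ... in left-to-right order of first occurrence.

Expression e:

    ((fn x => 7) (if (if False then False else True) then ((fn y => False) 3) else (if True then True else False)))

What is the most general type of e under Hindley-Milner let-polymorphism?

Trace:
\x._ : a -> Int
  unify Bool ~ Bool
  unify Bool ~ Bool
  unify Bool ~ Bool
\y._ : b -> Bool
  unify b -> Bool ~ Int -> c
  unify b ~ Int
  unify Bool ~ c
_ _ : Bool
  unify Bool ~ Bool
  unify Bool ~ Bool
  unify Bool ~ Bool
  unify a -> Int ~ Bool -> d
  unify a ~ Bool
  unify Int ~ d
_ _ : Int

Answer: Int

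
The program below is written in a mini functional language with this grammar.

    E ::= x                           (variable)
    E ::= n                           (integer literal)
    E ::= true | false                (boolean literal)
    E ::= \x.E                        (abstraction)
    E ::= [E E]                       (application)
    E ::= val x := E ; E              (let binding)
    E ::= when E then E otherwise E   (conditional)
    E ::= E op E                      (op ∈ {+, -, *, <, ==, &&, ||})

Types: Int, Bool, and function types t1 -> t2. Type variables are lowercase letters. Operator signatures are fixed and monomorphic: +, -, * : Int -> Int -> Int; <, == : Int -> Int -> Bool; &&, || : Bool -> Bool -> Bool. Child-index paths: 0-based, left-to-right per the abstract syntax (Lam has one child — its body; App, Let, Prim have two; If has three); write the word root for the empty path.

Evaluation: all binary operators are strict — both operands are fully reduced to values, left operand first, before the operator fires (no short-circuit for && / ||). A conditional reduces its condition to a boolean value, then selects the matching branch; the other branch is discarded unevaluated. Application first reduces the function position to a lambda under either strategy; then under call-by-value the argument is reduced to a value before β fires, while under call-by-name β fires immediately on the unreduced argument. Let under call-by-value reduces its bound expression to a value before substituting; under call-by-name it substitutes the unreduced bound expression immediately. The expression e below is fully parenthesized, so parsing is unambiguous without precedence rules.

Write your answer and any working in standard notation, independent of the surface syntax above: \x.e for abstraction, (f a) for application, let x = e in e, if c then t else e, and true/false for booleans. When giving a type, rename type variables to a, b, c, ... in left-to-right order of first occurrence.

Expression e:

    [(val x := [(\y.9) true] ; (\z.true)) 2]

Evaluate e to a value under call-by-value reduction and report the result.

Derivation:
step 0: ((let x = ((\y.9) true) in (\z.true)) 2)
step 1: [beta@0.0] ((let x = 9 in (\z.true)) 2)
step 2: [let@0] ((\z.true) 2)
step 3: [beta@root] true

Answer: true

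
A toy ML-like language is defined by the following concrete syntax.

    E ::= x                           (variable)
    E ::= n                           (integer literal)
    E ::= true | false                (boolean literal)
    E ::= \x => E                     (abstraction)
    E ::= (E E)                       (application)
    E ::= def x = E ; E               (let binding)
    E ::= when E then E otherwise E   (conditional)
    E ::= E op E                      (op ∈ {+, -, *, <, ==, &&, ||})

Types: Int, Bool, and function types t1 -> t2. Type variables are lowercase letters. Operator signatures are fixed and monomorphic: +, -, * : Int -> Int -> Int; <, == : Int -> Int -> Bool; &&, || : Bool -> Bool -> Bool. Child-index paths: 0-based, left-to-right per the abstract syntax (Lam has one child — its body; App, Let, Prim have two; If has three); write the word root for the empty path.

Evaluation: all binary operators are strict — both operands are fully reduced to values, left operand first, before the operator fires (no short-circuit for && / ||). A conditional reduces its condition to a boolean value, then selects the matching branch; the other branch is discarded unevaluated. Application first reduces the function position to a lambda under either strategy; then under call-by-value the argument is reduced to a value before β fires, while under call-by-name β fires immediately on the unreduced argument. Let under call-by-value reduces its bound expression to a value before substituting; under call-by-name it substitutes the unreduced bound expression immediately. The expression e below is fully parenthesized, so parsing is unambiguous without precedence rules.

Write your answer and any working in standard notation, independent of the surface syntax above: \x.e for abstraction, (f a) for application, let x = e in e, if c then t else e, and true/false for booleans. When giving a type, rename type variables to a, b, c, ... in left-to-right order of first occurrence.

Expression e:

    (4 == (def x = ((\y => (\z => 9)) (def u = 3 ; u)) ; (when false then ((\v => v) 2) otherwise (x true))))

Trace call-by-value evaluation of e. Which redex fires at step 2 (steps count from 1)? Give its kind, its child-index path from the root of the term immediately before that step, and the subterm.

Working:
step 0: (4 == (let x = ((\y.(\z.9)) (let u = 3 in u)) in (if false then ((\v.v) 2) else (x true))))
step 1: [let@1.0.1] (4 == (let x = ((\y.(\z.9)) 3) in (if false then ((\v.v) 2) else (x true))))
step 2: [beta@1.0] (4 == (let x = (\z.9) in (if false then ((\v.v) 2) else (x true))))

Answer: beta at 1.0 : ((\y.(\z.9)) 3)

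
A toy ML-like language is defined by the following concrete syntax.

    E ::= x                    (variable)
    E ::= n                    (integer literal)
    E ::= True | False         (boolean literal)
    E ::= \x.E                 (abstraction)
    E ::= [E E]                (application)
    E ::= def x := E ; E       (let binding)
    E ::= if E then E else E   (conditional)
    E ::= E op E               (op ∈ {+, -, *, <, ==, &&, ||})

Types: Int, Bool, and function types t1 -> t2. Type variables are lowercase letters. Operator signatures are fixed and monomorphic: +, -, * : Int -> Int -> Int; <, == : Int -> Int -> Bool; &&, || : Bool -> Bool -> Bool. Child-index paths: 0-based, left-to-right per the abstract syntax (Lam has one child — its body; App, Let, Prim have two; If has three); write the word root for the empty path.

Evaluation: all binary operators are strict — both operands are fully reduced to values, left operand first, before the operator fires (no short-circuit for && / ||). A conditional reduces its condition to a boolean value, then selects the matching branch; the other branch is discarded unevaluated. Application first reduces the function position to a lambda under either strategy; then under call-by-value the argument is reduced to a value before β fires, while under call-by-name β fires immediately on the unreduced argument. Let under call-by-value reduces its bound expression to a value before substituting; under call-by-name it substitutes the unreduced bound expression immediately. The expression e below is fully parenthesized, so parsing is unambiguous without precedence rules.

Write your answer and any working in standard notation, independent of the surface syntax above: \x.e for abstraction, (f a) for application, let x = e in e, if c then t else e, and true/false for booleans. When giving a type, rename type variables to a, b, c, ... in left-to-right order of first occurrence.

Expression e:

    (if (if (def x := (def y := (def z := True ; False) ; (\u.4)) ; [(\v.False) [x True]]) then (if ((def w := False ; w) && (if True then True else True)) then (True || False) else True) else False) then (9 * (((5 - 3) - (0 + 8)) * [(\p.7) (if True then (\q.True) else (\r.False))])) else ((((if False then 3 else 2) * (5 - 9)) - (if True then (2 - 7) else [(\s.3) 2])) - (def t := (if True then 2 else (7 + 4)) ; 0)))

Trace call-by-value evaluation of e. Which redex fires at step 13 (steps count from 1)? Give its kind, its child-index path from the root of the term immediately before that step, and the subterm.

Answer: delta at 0 : (-8 - -5)

Trace:
step 0: (if (if (let x = (let y = (let z = true in false) in (\u.4)) in ((\v.false) (x true))) then (if ((let w = false in w) && (if true then true else true)) then (true || false) else true) else false) then (9 * (((5 - 3) - (0 + 8)) * ((\p.7) (if true then (\q.true) else (\r.false))))) else ((((if false then 3 else 2) * (5 - 9)) - (if true then (2 - 7) else ((\s.3) 2))) - (let t = (if true then 2 else (7 + 4)) in 0)))
step 1: [let@0.0.0.0] (if (if (let x = (let y = false in (\u.4)) in ((\v.false) (x true))) then (if ((let w = false in w) && (if true then true else true)) then (true || false) else true) else false) then (9 * (((5 - 3) - (0 + 8)) * ((\p.7) (if true then (\q.true) else (\r.false))))) else ((((if false then 3 else 2) * (5 - 9)) - (if true then (2 - 7) else ((\s.3) 2))) - (let t = (if true then 2 else (7 + 4)) in 0)))
step 2: [let@0.0.0] (if (if (let x = (\u.4) in ((\v.false) (x true))) then (if ((let w = false in w) && (if true then true else true)) then (true || false) else true) else false) then (9 * (((5 - 3) - (0 + 8)) * ((\p.7) (if true then (\q.true) else (\r.false))))) else ((((if false then 3 else 2) * (5 - 9)) - (if true then (2 - 7) else ((\s.3) 2))) - (let t = (if true then 2 else (7 + 4)) in 0)))
step 3: [let@0.0] (if (if ((\v.false) ((\u.4) true)) then (if ((let w = false in w) && (if true then true else true)) then (true || false) else true) else false) then (9 * (((5 - 3) - (0 + 8)) * ((\p.7) (if true then (\q.true) else (\r.false))))) else ((((if false then 3 else 2) * (5 - 9)) - (if true then (2 - 7) else ((\s.3) 2))) - (let t = (if true then 2 else (7 + 4)) in 0)))
step 4: [beta@0.0.1] (if (if ((\v.false) 4) then (if ((let w = false in w) && (if true then true else true)) then (true || false) else true) else false) then (9 * (((5 - 3) - (0 + 8)) * ((\p.7) (if true then (\q.true) else (\r.false))))) else ((((if false then 3 else 2) * (5 - 9)) - (if true then (2 - 7) else ((\s.3) 2))) - (let t = (if true then 2 else (7 + 4)) in 0)))
step 5: [beta@0.0] (if (if false then (if ((let w = false in w) && (if true then true else true)) then (true || false) else true) else false) then (9 * (((5 - 3) - (0 + 8)) * ((\p.7) (if true then (\q.true) else (\r.false))))) else ((((if false then 3 else 2) * (5 - 9)) - (if true then (2 - 7) else ((\s.3) 2))) - (let t = (if true then 2 else (7 + 4)) in 0)))
step 6: [if@0] (if false then (9 * (((5 - 3) - (0 + 8)) * ((\p.7) (if true then (\q.true) else (\r.false))))) else ((((if false then 3 else 2) * (5 - 9)) - (if true then (2 - 7) else ((\s.3) 2))) - (let t = (if true then 2 else (7 + 4)) in 0)))
step 7: [if@root] ((((if false then 3 else 2) * (5 - 9)) - (if true then (2 - 7) else ((\s.3) 2))) - (let t = (if true then 2 else (7 + 4)) in 0))
step 8: [if@0.0.0] (((2 * (5 - 9)) - (if true then (2 - 7) else ((\s.3) 2))) - (let t = (if true then 2 else (7 + 4)) in 0))
step 9: [delta@0.0.1] (((2 * -4) - (if true then (2 - 7) else ((\s.3) 2))) - (let t = (if true then 2 else (7 + 4)) in 0))
step 10: [delta@0.0] ((-8 - (if true then (2 - 7) else ((\s.3) 2))) - (let t = (if true then 2 else (7 + 4)) in 0))
step 11: [if@0.1] ((-8 - (2 - 7)) - (let t = (if true then 2 else (7 + 4)) in 0))
step 12: [delta@0.1] ((-8 - -5) - (let t = (if true then 2 else (7 + 4)) in 0))
step 13: [delta@0] (-3 - (let t = (if true then 2 else (7 + 4)) in 0))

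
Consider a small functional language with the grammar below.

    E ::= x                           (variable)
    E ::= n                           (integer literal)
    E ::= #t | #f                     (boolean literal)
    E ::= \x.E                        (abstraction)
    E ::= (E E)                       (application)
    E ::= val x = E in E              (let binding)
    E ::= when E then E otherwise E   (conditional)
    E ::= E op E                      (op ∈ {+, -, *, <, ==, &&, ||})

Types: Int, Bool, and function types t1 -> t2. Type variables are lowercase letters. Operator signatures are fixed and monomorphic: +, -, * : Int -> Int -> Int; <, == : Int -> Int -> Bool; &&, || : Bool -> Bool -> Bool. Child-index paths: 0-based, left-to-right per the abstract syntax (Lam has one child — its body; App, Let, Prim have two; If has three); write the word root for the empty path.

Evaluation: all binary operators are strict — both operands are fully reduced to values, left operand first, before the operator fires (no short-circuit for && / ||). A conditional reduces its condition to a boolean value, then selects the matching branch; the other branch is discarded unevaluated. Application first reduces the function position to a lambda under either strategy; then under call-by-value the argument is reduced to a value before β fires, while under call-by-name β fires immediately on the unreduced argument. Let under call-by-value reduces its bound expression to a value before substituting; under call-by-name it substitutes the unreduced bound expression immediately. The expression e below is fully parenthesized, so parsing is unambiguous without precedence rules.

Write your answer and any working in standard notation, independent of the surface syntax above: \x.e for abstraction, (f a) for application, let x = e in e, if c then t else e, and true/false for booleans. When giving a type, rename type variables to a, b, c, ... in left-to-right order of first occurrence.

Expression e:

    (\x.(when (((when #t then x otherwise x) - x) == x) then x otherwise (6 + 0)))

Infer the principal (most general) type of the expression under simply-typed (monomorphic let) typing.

Working:
  unify Bool ~ Bool
x : a
x : a
  unify a ~ a
  unify a ~ Int
x : Int
  unify Int ~ Int
  unify Int ~ Int
x : Int
  unify Int ~ Int
  unify Bool ~ Bool
x : Int
  unify Int ~ Int
  unify Int ~ Int
  unify Int ~ Int
\x._ : Int -> Int

Answer: Int -> Int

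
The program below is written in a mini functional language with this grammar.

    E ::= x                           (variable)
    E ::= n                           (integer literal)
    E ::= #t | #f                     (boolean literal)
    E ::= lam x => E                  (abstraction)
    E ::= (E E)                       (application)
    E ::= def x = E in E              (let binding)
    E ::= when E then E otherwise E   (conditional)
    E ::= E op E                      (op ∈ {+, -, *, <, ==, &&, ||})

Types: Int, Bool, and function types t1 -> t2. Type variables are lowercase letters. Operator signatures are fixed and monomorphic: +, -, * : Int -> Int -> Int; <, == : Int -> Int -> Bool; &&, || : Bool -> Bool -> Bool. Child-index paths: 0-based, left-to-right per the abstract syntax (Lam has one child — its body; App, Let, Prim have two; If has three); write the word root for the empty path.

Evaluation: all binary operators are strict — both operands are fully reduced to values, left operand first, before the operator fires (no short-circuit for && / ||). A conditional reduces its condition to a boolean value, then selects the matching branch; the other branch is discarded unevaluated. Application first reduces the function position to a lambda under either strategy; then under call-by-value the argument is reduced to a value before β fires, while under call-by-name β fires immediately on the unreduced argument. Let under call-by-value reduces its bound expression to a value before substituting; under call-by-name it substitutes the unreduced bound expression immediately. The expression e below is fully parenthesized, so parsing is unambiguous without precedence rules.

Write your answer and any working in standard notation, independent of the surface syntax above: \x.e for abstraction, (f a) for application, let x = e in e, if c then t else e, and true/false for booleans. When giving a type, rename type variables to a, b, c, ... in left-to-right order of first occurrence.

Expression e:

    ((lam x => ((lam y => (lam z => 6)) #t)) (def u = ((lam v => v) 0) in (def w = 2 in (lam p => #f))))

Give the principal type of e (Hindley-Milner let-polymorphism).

Working:
\z._ : c -> Int
\y._ : b -> c -> Int
  unify b -> c -> Int ~ Bool -> d
  unify b ~ Bool
  unify c -> Int ~ d
_ _ : c -> Int
\x._ : a -> c -> Int
v : e
\v._ : e -> e
  unify e -> e ~ Int -> f
  unify e ~ Int
  unify Int ~ f
_ _ : Int
let u : Int
let w : Int
\p._ : g -> Bool
  unify a -> c -> Int ~ (g -> Bool) -> h
  unify a ~ g -> Bool
  unify c -> Int ~ h
_ _ : c -> Int

Answer: a -> Int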